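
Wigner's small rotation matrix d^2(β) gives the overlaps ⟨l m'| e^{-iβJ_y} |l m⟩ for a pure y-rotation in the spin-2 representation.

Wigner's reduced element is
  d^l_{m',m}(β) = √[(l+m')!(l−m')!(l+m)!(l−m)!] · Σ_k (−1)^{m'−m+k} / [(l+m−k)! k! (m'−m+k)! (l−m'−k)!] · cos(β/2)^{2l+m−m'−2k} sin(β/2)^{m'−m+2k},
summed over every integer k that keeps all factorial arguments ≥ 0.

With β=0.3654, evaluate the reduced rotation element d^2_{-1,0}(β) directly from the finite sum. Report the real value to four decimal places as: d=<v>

d^2_{-1,0}(β=0.3654) via Wigner's sum:
With c≡cos(β/2)=0.983357 and s≡sin(β/2)=0.181685, N=[1·6·2·2]^{1/2}=4.898979
Admissible k: 1..2 (factorial args all ≥0)
  k=1: (−1)^0·4.8990/(2)·0.9834^3·0.1817^1 = +0.423183
  k=2: (−1)^1·4.8990/(2)·0.9834^1·0.1817^3 = -0.014446
d^2_{-1,0}(0.3654) = +0.423183 -0.014446 = +0.408738

d=0.4087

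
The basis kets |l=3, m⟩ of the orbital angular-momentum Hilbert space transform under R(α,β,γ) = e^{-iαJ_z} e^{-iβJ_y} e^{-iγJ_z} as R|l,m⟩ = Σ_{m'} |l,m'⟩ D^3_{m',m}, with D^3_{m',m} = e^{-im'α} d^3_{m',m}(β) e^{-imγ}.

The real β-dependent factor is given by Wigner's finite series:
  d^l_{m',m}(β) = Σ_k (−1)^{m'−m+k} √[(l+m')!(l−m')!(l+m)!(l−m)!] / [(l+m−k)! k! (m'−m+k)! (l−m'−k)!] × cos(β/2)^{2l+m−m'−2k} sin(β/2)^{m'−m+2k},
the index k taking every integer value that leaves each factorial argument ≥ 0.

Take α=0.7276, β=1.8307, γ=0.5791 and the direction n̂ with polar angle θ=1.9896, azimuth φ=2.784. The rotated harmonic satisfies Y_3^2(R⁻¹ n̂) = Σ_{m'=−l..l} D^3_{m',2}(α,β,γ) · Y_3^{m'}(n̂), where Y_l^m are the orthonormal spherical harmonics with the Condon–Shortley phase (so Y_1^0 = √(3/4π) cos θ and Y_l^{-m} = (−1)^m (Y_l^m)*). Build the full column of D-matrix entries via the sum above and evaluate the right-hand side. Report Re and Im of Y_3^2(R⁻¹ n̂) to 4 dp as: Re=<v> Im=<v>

Re=-0.1834 Im=-0.2176

Need the full column D^3_{m',2} for m'=−3..3 at α=0.7276, β=1.8307, γ=0.5791.
cos(β/2)=0.609513, sin(β/2)=0.792776
d^3_{-3,2}: single k=5 term ⇒ +0.467532;  D = +0.242855+0.399509i
d^3_{-2,2}: k∈[4..5] ⇒ +0.733733 -0.248258 = +0.485475;  D = +0.464221+0.142076i
d^3_{-1,2}: k∈[3..4] ⇒ +0.713560 -0.603581 = +0.109979;  D = +0.099940-0.045907i
d^3_{0,2}: k∈[2..3] ⇒ +0.475110 -0.803764 = -0.328655;  D = -0.131787+0.301075i
d^3_{1,2}: k∈[1..2] ⇒ +0.210895 -0.713560 = -0.502665;  D = +0.155736+0.477932i
d^3_{2,2}: k∈[0..1] ⇒ +0.051274 -0.433714 = -0.382440;  D = +0.330321+0.192739i
d^3_{3,2}: single k=0 term ⇒ -0.163358;  D = +0.160121-0.032359i
Y_3^{m'}(θ=1.9896,φ=2.784) and Σ D·Y over m':
  (+0.2429+0.3995i)·(-0.1520-0.2795i)  (+0.4642+0.1421i)·(-0.2619-0.2275i)  (+0.0999-0.0459i)·(+0.0479+0.0179i)  (-0.1318+0.3011i)·(+0.3298+0.0000i)  (+0.1557+0.4779i)·(-0.0479+0.0179i)  (+0.3303+0.1927i)·(-0.2619+0.2275i)  (+0.1601-0.0324i)·(+0.1520-0.2795i)
Y_3^2(R⁻¹ n̂) = -0.183421-0.217610i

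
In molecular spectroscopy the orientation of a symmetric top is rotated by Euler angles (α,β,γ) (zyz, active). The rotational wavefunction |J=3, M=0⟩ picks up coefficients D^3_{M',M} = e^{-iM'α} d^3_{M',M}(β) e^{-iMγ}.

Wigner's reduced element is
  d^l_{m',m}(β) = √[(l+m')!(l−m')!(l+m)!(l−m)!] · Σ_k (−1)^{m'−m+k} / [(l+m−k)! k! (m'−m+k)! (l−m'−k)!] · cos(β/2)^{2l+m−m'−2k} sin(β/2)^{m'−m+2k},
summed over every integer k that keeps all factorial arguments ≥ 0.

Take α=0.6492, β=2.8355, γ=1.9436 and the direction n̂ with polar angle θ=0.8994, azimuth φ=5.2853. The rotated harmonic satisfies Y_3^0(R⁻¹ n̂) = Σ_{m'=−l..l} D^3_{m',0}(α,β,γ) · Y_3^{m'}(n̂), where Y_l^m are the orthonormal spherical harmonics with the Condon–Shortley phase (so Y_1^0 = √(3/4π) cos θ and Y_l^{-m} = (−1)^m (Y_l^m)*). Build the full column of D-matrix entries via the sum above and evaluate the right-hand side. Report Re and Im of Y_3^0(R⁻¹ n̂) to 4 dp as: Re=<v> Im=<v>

Re=0.2583 Im=0.0000

Need the full column D^3_{m',0} for m'=−3..3 at α=0.6492, β=2.8355, γ=1.9436.
cos(β/2)=0.152450, sin(β/2)=0.988311
d^3_{-3,0}: single k=3 term ⇒ +0.015296;  D = -0.005628+0.014223i
d^3_{-2,0}: k∈[2..3] ⇒ +0.002890 -0.121447 = -0.118558;  D = -0.031897-0.114186i
d^3_{-1,0}: k∈[1..3] ⇒ +0.000282 -0.035544 +0.497950 = +0.462687;  D = +0.368562+0.279717i
d^3_{0,0}: k∈[0..3] ⇒ +0.000013 -0.004748 +0.199558 -0.931885 = -0.737063;  D = -0.737063+0.000000i
d^3_{1,0}: k∈[0..2] ⇒ -0.000282 +0.035544 -0.497950 = -0.462687;  D = -0.368562+0.279717i
d^3_{2,0}: k∈[0..1] ⇒ +0.002890 -0.121447 = -0.118558;  D = -0.031897+0.114186i
d^3_{3,0}: single k=0 term ⇒ -0.015296;  D = +0.005628+0.014223i
Y_3^{m'}(θ=0.8994,φ=5.2853) and Σ D·Y over m':
  (-0.0056+0.0142i)·(-0.1981+0.0295i)  (-0.0319-0.1142i)·(-0.1607+0.3551i)  (+0.3686+0.2797i)·(+0.1282+0.1988i)  (-0.7371+0.0000i)·(-0.2473+0.0000i)  (-0.3686+0.2797i)·(-0.1282+0.1988i)  (-0.0319+0.1142i)·(-0.1607-0.3551i)  (+0.0056+0.0142i)·(+0.1981+0.0295i)
Y_3^0(R⁻¹ n̂) = +0.258284+0.000000i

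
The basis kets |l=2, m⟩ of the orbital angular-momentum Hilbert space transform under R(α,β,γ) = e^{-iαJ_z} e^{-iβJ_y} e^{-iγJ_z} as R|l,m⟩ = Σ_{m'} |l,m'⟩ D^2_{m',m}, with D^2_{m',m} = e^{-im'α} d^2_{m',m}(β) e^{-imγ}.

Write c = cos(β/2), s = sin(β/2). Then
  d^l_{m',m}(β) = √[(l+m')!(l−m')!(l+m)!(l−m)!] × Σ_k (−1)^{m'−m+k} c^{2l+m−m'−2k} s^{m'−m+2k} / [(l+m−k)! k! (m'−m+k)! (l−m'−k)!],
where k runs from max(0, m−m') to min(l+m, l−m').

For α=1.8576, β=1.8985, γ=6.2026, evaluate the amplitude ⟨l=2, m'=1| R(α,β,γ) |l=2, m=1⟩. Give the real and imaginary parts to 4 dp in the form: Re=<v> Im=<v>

Re=0.1141 Im=0.5455

D^2_{1,1}(1.8576,1.8985,6.2026) = e^{-i·1·1.8576}·d^2_{1,1}(1.8985)·e^{-i·1·6.2026}. Compute d first:
c=cos(1.8985/2)=0.582293, s=sin(1.8985/2)=0.812979; N=√[6·1·6·1]=6.000000
The bounds max(0,m−m')=0 and min(l+m,l−m')=1 give 2 terms
  k=0: (−1)^0·6.0000/(6)·0.5823^4·0.8130^0 = +0.114965
  k=1: (−1)^1·6.0000/(2)·0.5823^2·0.8130^2 = -0.672300
d^2_{1,1}(1.8985) = +0.114965 -0.672300 = -0.557335
D = (-0.282888-0.959153i)·(-0.557335)·(+0.996755+0.080498i) = +0.114120+0.545526i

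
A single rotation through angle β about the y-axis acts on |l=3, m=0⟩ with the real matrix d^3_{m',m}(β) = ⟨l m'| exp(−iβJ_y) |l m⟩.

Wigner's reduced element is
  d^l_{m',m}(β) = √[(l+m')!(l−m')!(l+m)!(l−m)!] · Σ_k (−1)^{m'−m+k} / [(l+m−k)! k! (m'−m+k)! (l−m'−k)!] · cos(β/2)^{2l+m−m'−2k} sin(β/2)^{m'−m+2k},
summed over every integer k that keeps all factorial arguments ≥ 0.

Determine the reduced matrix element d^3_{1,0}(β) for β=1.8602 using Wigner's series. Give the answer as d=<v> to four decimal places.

d=0.2460

d^3_{1,0}(β=1.8602) via Wigner's sum:
c=cos(1.8602/2)=0.597754, s=sin(1.8602/2)=0.801680; N=√[24·2·6·6]=41.569219
Admissible k: 0..2 (factorial args all ≥0)
  k=0: (−1)^1·41.5692/(12)·0.5978^5·0.8017^1 = -0.211935
  k=1: (−1)^2·41.5692/(4)·0.5978^3·0.8017^3 = +1.143620
  k=2: (−1)^3·41.5692/(12)·0.5978^1·0.8017^5 = -0.685674
d^3_{1,0}(1.8602) = -0.211935 +1.143620 -0.685674 = +0.246011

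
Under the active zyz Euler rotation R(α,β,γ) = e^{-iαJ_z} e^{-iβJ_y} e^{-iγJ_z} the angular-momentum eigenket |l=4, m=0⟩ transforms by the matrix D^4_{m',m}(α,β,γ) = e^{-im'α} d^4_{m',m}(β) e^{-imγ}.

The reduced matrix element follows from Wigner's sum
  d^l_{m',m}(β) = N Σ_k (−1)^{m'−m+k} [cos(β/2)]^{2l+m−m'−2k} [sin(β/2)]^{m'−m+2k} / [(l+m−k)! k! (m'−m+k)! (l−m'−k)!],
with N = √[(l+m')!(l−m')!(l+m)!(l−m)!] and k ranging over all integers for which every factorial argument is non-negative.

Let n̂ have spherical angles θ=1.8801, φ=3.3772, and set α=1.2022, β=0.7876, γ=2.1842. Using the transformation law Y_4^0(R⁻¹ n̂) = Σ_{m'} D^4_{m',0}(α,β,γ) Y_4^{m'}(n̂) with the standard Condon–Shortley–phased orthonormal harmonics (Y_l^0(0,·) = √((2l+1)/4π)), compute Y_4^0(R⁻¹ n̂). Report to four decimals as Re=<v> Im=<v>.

Need the full column D^4_{m',0} for m'=−4..4 at α=1.2022, β=0.7876, γ=2.1842.
cos(β/2)=0.923458, sin(β/2)=0.383700
d^4_{-4,0}: single k=4 term ⇒ +0.131882;  D = +0.012695-0.131270i
d^4_{-3,0}: k∈[3..4] ⇒ +0.448875 -0.077495 = +0.371380;  D = -0.331946-0.166538i
d^4_{-2,0}: k∈[2..4] ⇒ +0.866179 -0.398774 +0.025817 = +0.493222;  D = -0.365161+0.331550i
d^4_{-1,0}: k∈[1..4] ⇒ +0.982712 -1.017953 +0.175743 -0.005057 = +0.135445;  D = +0.048802+0.126348i
d^4_{0,0}: k∈[0..4] ⇒ +0.528854 -1.460852 +0.567465 -0.043542 +0.000470 = -0.407605;  D = -0.407605+0.000000i
d^4_{1,0}: k∈[0..3] ⇒ -0.982712 +1.017953 -0.175743 +0.005057 = -0.135445;  D = -0.048802+0.126348i
d^4_{2,0}: k∈[0..2] ⇒ +0.866179 -0.398774 +0.025817 = +0.493222;  D = -0.365161-0.331550i
d^4_{3,0}: k∈[0..1] ⇒ -0.448875 +0.077495 = -0.371380;  D = +0.331946-0.166538i
d^4_{4,0}: single k=0 term ⇒ +0.131882;  D = +0.012695+0.131270i
Y_4^{m'}(θ=1.8801,φ=3.3772) and Σ D·Y over m':
  (+0.0127-0.1313i)·(+0.2142-0.2947i)  (-0.3319-0.1665i)·(+0.2504-0.2139i)  (-0.3652+0.3315i)·(-0.0950+0.0484i)  (+0.0488+0.1263i)·(-0.3136+0.0753i)  (-0.4076+0.0000i)·(+0.0551+0.0000i)  (-0.0488+0.1263i)·(+0.3136+0.0753i)  (-0.3652-0.3315i)·(-0.0950-0.0484i)  (+0.3319-0.1665i)·(-0.2504-0.2139i)  (+0.0127+0.1313i)·(+0.2142+0.2947i)
Y_4^0(R⁻¹ n̂) = -0.344207+0.000000i

Re=-0.3442 Im=0.0000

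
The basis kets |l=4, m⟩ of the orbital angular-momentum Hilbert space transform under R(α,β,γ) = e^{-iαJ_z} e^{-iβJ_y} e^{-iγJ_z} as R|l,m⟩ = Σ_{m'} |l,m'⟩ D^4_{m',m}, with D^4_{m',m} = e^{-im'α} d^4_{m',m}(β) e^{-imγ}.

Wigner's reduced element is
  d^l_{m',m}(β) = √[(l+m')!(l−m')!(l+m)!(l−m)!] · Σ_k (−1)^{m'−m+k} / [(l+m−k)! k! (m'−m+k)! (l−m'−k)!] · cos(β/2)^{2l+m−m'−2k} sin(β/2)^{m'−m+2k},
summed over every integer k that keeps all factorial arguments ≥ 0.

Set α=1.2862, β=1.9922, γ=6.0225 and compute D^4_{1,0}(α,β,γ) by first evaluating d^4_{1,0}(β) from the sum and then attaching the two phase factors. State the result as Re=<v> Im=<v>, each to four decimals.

Re=-0.1071 Im=0.3662

Split into d^4_{1,0}(β=1.9922) × two z-phases.
c=cos(1.9922/2)=0.543580, s=sin(1.9922/2)=0.839357; N=√[120·6·24·24]=643.987578
k: max(0,(0)−(1))=0 … min(4+(0),4−(1))=3
  k=0: (−1)^1·643.9876/(144)·0.5436^7·0.8394^1 = -0.052639
  k=1: (−1)^2·643.9876/(24)·0.5436^5·0.8394^3 = +0.753050
  k=2: (−1)^3·643.9876/(24)·0.5436^3·0.8394^5 = -1.795524
  k=3: (−1)^4·643.9876/(144)·0.5436^1·0.8394^7 = +0.713521
d^4_{1,0}(1.9922) = -0.052639 +0.753050 -1.795524 +0.713521 = -0.381591
D = (+0.280770-0.959775i)·(-0.381591)·(+1.000000+0.000000i) = -0.107139+0.366241i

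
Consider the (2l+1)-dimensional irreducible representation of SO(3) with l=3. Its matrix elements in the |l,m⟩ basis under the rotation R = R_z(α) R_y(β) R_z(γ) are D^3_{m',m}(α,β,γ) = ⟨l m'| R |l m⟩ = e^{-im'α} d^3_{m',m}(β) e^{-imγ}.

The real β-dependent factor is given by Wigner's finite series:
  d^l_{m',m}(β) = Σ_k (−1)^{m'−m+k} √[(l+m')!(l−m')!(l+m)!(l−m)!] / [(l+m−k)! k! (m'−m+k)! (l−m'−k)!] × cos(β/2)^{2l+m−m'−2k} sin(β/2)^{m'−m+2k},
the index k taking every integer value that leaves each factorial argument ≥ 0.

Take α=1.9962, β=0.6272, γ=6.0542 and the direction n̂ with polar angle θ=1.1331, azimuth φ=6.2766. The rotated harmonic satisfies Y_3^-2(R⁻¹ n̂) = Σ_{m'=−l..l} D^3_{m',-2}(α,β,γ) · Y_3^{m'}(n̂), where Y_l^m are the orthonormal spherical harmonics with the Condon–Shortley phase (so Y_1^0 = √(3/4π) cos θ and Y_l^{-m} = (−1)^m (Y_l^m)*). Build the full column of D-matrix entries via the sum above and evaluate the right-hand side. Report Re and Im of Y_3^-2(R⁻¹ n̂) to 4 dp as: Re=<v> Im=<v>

Re=-0.0905 Im=-0.0811

Need the full column D^3_{m',-2} for m'=−3..3 at α=1.9962, β=0.6272, γ=6.0542.
cos(β/2)=0.951229, sin(β/2)=0.308485
d^3_{-3,-2}: single k=1 term ⇒ +0.588485;  D = +0.429561-0.402234i
d^3_{-2,-2}: k∈[0..1] ⇒ +0.740817 -0.389564 = +0.351253;  D = -0.324497-0.134463i
d^3_{-1,-2}: k∈[0..1] ⇒ -0.759731 +0.159804 = -0.599927;  D = -0.019534-0.599609i
d^3_{0,-2}: k∈[0..1] ⇒ +0.426746 -0.044882 = +0.381865;  D = +0.342514-0.168833i
d^3_{1,-2}: k∈[0..1] ⇒ -0.159804 +0.008403 = -0.151401;  D = +0.117015+0.096071i
d^3_{2,-2}: k∈[0..1] ⇒ +0.040971 -0.000862 = +0.040109;  D = -0.010390+0.038740i
d^3_{3,-2}: single k=0 term ⇒ -0.006509;  D = -0.006423+0.001059i
Y_3^{m'}(θ=1.1331,φ=6.2766) and Σ D·Y over m':
  (+0.4296-0.4022i)·(+0.3099+0.0061i)  (-0.3245-0.1345i)·(+0.3553+0.0047i)  (-0.0195-0.5996i)·(-0.0298-0.0002i)  (+0.3425-0.1688i)·(-0.3324+0.0000i)  (+0.1170+0.0961i)·(+0.0298-0.0002i)  (-0.0104+0.0387i)·(+0.3553-0.0047i)  (-0.0064+0.0011i)·(-0.3099+0.0061i)
Y_3^-2(R⁻¹ n̂) = -0.090492-0.081064i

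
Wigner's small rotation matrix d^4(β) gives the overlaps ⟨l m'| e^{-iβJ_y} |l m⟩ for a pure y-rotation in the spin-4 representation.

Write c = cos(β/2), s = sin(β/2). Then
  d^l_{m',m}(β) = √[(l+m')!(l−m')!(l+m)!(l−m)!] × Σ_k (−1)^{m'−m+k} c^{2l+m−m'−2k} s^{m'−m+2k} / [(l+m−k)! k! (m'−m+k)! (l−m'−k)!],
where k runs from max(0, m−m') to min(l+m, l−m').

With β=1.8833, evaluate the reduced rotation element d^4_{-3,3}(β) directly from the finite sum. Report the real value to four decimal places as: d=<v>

d^4_{-3,3}(β=1.8833) via Wigner's sum:
c=cos(1.8833/2)=0.588455, s=sin(1.8833/2)=0.808530; N=√[1·5040·5040·1]=5040.000000
The bounds max(0,m−m')=6 and min(l+m,l−m')=7 give 2 terms
  k=6: (−1)^0·5040.0000/(720)·0.5885^2·0.8085^6 = +0.677176
  k=7: (−1)^1·5040.0000/(5040)·0.5885^0·0.8085^8 = -0.182629
d^4_{-3,3}(1.8833) = +0.677176 -0.182629 = +0.494547

d=0.4945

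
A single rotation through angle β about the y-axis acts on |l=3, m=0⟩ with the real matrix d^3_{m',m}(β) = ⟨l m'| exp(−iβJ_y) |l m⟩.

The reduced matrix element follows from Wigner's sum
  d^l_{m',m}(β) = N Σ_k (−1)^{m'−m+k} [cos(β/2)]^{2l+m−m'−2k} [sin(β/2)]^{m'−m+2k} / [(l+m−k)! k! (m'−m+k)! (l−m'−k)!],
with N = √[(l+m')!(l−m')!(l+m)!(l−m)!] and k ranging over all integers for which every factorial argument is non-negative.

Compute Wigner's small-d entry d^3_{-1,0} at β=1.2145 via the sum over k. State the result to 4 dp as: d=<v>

d=-0.1589

d^3_{-1,0}(β=1.2145) via Wigner's sum:
Half-angle: c=0.821220, s=0.570611. N=√(2·24·6·6)=41.569219
k∈{1,2,3} keeps every argument non-negative
  k=1: (−1)^0·41.5692/(12)·0.8212^5·0.5706^1 = +0.738294
  k=2: (−1)^1·41.5692/(4)·0.8212^3·0.5706^3 = -1.069330
  k=3: (−1)^2·41.5692/(12)·0.8212^1·0.5706^5 = +0.172089
d^3_{-1,0}(1.2145) = +0.738294 -1.069330 +0.172089 = -0.158948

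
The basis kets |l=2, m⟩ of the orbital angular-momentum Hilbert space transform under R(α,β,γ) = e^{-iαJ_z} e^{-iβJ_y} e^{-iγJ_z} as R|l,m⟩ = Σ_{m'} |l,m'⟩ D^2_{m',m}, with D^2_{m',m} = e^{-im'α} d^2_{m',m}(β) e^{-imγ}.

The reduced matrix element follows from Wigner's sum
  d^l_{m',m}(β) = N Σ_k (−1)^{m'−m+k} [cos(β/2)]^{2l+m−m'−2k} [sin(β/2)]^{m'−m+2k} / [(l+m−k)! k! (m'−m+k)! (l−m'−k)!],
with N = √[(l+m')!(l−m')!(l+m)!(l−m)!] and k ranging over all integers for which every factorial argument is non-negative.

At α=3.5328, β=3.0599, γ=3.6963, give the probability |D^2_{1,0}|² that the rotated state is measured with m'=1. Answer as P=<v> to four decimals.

P=0.0099

D^2_{1,0}(3.5328,3.0599,3.6963) = e^{-i·1·3.5328}·d^2_{1,0}(3.0599)·e^{-i·0·3.6963}. Compute d first:
Half-angle: c=0.040835, s=0.999166. N=√(6·1·2·2)=4.898979
k∈{0,1} keeps every argument non-negative
  k=0: (−1)^1·4.8990/(2)·0.0408^3·0.9992^1 = -0.000167
  k=1: (−1)^2·4.8990/(2)·0.0408^1·0.9992^3 = +0.099775
d^2_{1,0}(3.0599) = -0.000167 +0.099775 = +0.099608
|D^2_{1,0}|² = |d^2_{1,0}(β)|² = (+0.099608)² = 0.009922 (the z-rotation phases have unit modulus)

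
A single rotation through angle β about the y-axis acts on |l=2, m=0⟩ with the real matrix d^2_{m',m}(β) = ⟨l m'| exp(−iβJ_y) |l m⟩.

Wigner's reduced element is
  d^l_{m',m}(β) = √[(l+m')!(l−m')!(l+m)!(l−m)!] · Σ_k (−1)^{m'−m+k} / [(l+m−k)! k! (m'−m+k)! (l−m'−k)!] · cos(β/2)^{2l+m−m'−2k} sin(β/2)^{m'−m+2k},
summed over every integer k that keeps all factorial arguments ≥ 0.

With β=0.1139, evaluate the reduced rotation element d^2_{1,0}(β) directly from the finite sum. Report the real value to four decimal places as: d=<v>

d=-0.1383

d^2_{1,0}(β=0.1139) via Wigner's sum:
c=cos(0.1139/2)=0.998379, s=sin(0.1139/2)=0.056919; N=√[6·1·2·2]=4.898979
The bounds max(0,m−m')=0 and min(l+m,l−m')=1 give 2 terms
  k=0: (−1)^1·4.8990/(2)·0.9984^3·0.0569^1 = -0.138746
  k=1: (−1)^2·4.8990/(2)·0.9984^1·0.0569^3 = +0.000451
d^2_{1,0}(0.1139) = -0.138746 +0.000451 = -0.138295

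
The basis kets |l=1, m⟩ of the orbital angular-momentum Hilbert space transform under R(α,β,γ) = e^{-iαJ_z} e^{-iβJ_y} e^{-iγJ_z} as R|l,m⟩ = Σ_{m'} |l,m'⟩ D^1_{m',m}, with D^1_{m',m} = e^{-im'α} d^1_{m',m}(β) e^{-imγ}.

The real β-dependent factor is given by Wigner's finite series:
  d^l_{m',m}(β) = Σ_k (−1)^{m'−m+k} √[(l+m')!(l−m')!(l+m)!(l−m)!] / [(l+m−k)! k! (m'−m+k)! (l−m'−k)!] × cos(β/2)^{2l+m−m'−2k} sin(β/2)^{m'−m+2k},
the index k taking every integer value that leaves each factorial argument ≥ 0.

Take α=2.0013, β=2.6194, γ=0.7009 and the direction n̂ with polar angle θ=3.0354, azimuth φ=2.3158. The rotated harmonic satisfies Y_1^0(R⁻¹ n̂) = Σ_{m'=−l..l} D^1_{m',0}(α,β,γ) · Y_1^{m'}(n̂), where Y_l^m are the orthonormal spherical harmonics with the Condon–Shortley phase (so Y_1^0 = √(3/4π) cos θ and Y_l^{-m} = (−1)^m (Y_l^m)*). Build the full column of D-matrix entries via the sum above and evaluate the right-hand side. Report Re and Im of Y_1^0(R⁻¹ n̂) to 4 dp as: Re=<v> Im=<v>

Need the full column D^1_{m',0} for m'=−1..1 at α=2.0013, β=2.6194, γ=0.7009.
cos(β/2)=0.258140, sin(β/2)=0.966108
d^1_{-1,0}: single k=1 term ⇒ +0.352692;  D = -0.147188+0.320511i
d^1_{0,0}: k∈[0..1] ⇒ +0.066636 -0.933364 = -0.866728;  D = -0.866728+0.000000i
d^1_{1,0}: single k=0 term ⇒ -0.352692;  D = +0.147188+0.320511i
Y_1^{m'}(θ=3.0354,φ=2.3158) and Σ D·Y over m':
  (-0.1472+0.3205i)·(-0.0248-0.0269i)  (-0.8667+0.0000i)·(-0.4859+0.0000i)  (+0.1472+0.3205i)·(+0.0248-0.0269i)
Y_1^0(R⁻¹ n̂) = +0.445664+0.000000i

Re=0.4457 Im=0.0000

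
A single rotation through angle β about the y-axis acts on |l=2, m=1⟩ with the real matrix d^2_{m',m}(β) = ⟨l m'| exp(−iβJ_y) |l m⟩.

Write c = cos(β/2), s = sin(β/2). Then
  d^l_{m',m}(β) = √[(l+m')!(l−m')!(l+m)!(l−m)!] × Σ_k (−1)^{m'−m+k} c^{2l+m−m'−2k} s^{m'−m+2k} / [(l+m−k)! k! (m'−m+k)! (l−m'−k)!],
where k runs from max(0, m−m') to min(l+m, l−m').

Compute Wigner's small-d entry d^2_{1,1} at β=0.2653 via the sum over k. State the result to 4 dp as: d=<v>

d^2_{1,1}(β=0.2653) via Wigner's sum:
Half-angle: c=0.991215, s=0.132261. N=√(6·1·6·1)=6.000000
The bounds max(0,m−m')=0 and min(l+m,l−m')=1 give 2 terms
  k=0: (−1)^0·6.0000/(6)·0.9912^4·0.1323^0 = +0.965320
  k=1: (−1)^1·6.0000/(2)·0.9912^2·0.1323^2 = -0.051561
d^2_{1,1}(0.2653) = +0.965320 -0.051561 = +0.913759

d=0.9138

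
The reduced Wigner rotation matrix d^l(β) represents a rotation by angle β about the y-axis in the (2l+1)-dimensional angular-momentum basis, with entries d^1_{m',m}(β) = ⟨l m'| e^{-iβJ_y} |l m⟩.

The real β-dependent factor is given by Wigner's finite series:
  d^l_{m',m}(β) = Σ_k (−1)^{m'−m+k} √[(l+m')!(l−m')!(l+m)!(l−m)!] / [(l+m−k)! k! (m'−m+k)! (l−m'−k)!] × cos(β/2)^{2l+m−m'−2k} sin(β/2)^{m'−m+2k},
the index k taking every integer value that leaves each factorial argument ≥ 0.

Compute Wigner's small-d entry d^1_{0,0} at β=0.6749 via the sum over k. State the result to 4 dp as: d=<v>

d^1_{0,0}(β=0.6749) via Wigner's sum:
Half-angle: c=0.943602, s=0.331082. N=√(1·1·1·1)=1.000000
k∈{0,1} keeps every argument non-negative
  k=0: (−1)^0·1.0000/(1)·0.9436^2·0.3311^0 = +0.890385
  k=1: (−1)^1·1.0000/(1)·0.9436^0·0.3311^2 = -0.109615
d^1_{0,0}(0.6749) = +0.890385 -0.109615 = +0.780769

d=0.7808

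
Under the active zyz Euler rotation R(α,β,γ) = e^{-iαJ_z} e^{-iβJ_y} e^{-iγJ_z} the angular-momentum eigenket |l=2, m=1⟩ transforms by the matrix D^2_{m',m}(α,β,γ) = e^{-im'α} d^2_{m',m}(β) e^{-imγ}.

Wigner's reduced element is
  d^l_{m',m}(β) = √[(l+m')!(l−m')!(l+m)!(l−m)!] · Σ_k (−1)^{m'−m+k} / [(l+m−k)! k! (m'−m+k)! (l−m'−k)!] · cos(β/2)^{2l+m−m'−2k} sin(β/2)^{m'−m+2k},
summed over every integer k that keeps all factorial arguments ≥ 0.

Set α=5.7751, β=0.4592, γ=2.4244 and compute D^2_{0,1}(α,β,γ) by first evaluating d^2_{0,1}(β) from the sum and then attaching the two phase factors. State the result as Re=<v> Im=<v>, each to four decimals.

Split into d^2_{0,1}(β=0.4592) × two z-phases.
c=cos(0.4592/2)=0.973758, s=sin(0.4592/2)=0.227588; N=√[2·2·6·1]=4.898979
k∈{1,2} keeps every argument non-negative
  k=1: (−1)^0·4.8990/(2)·0.9738^3·0.2276^1 = +0.514728
  k=2: (−1)^1·4.8990/(2)·0.9738^1·0.2276^3 = -0.028117
d^2_{0,1}(0.4592) = +0.514728 -0.028117 = +0.486610
Attach z-rotation phases: D = e^{-i(0)(5.7751)}·(+0.486610)·e^{-i(1)(2.4244)} = -0.366736-0.319835i

Re=-0.3667 Im=-0.3198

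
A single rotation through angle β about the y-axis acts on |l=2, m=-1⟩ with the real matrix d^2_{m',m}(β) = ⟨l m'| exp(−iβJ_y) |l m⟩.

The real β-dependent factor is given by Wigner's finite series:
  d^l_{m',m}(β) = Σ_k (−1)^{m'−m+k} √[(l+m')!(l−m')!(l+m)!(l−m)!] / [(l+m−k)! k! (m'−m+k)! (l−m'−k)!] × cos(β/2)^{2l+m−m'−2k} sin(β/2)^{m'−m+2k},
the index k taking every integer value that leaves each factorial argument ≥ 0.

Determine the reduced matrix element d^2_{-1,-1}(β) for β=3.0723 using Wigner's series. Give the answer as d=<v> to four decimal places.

d^2_{-1,-1}(β=3.0723) via Wigner's sum:
c=cos(3.0723/2)=0.034639, s=sin(3.0723/2)=0.999400; N=√[1·6·1·6]=6.000000
k: max(0,(-1)−(-1))=0 … min(2+(-1),2−(-1))=1
  k=0: (−1)^0·6.0000/(6)·0.0346^4·0.9994^0 = +0.000001
  k=1: (−1)^1·6.0000/(2)·0.0346^2·0.9994^2 = -0.003595
d^2_{-1,-1}(3.0723) = +0.000001 -0.003595 = -0.003594

d=-0.0036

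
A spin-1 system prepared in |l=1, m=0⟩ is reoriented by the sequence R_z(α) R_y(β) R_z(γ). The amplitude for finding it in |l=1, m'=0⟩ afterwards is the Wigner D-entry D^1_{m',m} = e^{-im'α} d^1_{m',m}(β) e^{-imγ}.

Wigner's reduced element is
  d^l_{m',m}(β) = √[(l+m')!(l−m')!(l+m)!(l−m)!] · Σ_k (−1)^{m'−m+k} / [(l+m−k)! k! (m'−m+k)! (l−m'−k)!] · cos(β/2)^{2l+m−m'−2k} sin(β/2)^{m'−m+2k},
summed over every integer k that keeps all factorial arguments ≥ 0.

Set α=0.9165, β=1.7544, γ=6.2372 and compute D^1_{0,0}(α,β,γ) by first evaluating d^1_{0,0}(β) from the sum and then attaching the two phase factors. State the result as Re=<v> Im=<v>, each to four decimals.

Re=-0.1826 Im=0.0000

First d^1_{0,0}(β=1.7544), then the phase factors e^{-i(0)α} and e^{-i(0)γ}:
c=cos(1.7544/2)=0.639307, s=sin(1.7544/2)=0.768952; N=√[1·1·1·1]=1.000000
Admissible k: 0..1 (factorial args all ≥0)
  k=0: (−1)^0·1.0000/(1)·0.6393^2·0.7690^0 = +0.408713
  k=1: (−1)^1·1.0000/(1)·0.6393^0·0.7690^2 = -0.591287
d^1_{0,0}(1.7544) = +0.408713 -0.591287 = -0.182574
Attach z-rotation phases: D = e^{-i(0)(0.9165)}·(-0.182574)·e^{-i(0)(6.2372)} = -0.182574+0.000000i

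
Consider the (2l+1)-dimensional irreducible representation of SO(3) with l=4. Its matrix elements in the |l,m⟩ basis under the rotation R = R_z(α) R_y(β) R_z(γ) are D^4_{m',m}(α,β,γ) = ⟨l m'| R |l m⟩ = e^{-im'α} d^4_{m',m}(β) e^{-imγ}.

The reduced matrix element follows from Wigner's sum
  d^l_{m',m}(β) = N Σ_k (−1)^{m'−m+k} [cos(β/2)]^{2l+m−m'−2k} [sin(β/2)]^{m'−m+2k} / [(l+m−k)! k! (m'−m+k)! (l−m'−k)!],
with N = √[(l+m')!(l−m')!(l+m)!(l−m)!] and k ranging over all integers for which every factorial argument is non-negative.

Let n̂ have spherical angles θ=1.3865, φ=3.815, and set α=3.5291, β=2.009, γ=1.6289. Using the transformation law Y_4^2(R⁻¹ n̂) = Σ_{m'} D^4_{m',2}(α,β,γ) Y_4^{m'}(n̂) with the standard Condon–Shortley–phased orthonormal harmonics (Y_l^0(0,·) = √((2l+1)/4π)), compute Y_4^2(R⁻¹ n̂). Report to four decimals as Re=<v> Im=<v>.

Re=-0.2214 Im=0.3661

Need the full column D^4_{m',2} for m'=−4..4 at α=3.5291, β=2.009, γ=1.6289.
cos(β/2)=0.536510, sin(β/2)=0.843894
d^4_{-4,2}: single k=6 term ⇒ +0.550126;  D = -0.075118-0.544973i
d^4_{-3,2}: k∈[5..6] ⇒ +0.741922 -0.611866 = +0.130056;  D = +0.065127+0.112574i
d^4_{-2,2}: k∈[4..6] ⇒ +0.630310 -1.247568 +0.257219 = -0.360039;  D = +0.284691+0.220406i
d^4_{-1,2}: k∈[3..5] ⇒ +0.377806 -1.402101 +0.693791 = -0.330504;  D = -0.318415-0.088570i
d^4_{0,2}: k∈[2..4] ⇒ +0.161126 -1.063049 +0.986289 = +0.084366;  D = -0.083797+0.009782i
d^4_{1,2}: k∈[1..3] ⇒ +0.045811 -0.566708 +0.934734 = +0.413837;  D = +0.362436-0.199752i
d^4_{2,2}: k∈[0..2] ⇒ +0.006865 -0.203810 +0.630310 = +0.433365;  D = -0.272354+0.337089i
d^4_{3,2}: k∈[0..1] ⇒ -0.040402 +0.299874 = +0.259472;  D = +0.074710-0.248484i
d^4_{4,2}: single k=0 term ⇒ +0.089872;  D = +0.008564+0.089463i
Y_4^{m'}(θ=1.3865,φ=3.815) and Σ D·Y over m':
  (-0.0751-0.5450i)·(-0.3725-0.1790i)  (+0.0651+0.1126i)·(+0.0947+0.1963i)  (+0.2847+0.2204i)·(-0.0549+0.2411i)  (-0.3184-0.0886i)·(+0.1842-0.1470i)  (-0.0838+0.0098i)·(+0.2150+0.0000i)  (+0.3624-0.1998i)·(-0.1842-0.1470i)  (-0.2724+0.3371i)·(-0.0549-0.2411i)  (+0.0747-0.2485i)·(-0.0947+0.1963i)  (+0.0086+0.0895i)·(-0.3725+0.1790i)
Y_4^2(R⁻¹ n̂) = -0.221358+0.366105i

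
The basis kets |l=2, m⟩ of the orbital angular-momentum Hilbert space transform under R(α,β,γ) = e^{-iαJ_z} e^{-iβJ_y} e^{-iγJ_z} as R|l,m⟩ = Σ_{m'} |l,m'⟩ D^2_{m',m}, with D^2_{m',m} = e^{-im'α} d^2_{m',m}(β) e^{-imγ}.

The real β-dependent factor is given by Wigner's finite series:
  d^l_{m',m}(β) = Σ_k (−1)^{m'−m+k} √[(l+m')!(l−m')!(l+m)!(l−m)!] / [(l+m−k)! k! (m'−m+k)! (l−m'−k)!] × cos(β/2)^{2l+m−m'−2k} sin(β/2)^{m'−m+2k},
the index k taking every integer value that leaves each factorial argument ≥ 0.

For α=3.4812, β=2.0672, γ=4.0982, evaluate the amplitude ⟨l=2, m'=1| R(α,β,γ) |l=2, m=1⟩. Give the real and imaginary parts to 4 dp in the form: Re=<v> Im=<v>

D^2_{1,1}(3.4812,2.0672,4.0982) = e^{-i·1·3.4812}·d^2_{1,1}(2.0672)·e^{-i·1·4.0982}. Compute d first:
Half-angle: c=0.511729, s=0.859147. N=√(6·1·6·1)=6.000000
k: max(0,(1)−(1))=0 … min(2+(1),2−(1))=1
  k=0: (−1)^0·6.0000/(6)·0.5117^4·0.8591^0 = +0.068574
  k=1: (−1)^1·6.0000/(2)·0.5117^2·0.8591^2 = -0.579878
d^2_{1,1}(2.0672) = +0.068574 -0.579878 = -0.511304
Phases: e^{-i·(1)·3.4812}=-0.942886+0.333117i, e^{-i·(1)·4.0982}=-0.576296+0.817241i ⇒ D=-0.138637+0.492149i

Re=-0.1386 Im=0.4921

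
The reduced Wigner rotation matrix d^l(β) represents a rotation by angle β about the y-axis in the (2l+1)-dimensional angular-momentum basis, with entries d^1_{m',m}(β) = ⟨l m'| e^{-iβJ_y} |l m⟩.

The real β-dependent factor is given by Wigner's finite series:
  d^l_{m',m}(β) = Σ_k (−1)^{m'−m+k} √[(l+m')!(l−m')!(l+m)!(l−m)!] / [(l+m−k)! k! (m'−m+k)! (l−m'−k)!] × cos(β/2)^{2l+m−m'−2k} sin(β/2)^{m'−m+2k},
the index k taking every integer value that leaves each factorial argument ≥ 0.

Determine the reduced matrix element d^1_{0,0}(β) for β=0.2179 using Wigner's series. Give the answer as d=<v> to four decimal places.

d=0.9764

d^1_{0,0}(β=0.2179) via Wigner's sum:
c=cos(0.2179/2)=0.994071, s=sin(0.2179/2)=0.108735; N=√[1·1·1·1]=1.000000
k: max(0,(0)−(0))=0 … min(1+(0),1−(0))=1
  k=0: (−1)^0·1.0000/(1)·0.9941^2·0.1087^0 = +0.988177
  k=1: (−1)^1·1.0000/(1)·0.9941^0·0.1087^2 = -0.011823
d^1_{0,0}(0.2179) = +0.988177 -0.011823 = +0.976354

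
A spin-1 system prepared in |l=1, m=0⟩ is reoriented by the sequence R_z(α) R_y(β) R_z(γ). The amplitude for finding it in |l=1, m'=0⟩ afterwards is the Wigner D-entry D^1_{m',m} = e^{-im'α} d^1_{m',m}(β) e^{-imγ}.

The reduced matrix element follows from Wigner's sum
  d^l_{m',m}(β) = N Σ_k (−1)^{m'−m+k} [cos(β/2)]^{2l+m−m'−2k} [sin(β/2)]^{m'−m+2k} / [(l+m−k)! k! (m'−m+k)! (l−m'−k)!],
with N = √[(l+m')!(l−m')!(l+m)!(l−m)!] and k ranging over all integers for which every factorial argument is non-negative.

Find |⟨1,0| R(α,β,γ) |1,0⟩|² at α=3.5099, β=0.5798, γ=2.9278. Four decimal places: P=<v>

Split into d^1_{0,0}(β=0.5798) × two z-phases.
With c≡cos(β/2)=0.958272 and s≡sin(β/2)=0.285856, N=[1·1·1·1]^{1/2}=1.000000
Admissible k: 0..1 (factorial args all ≥0)
  k=0: (−1)^0·1.0000/(1)·0.9583^2·0.2859^0 = +0.918286
  k=1: (−1)^1·1.0000/(1)·0.9583^0·0.2859^2 = -0.081714
d^1_{0,0}(0.5798) = +0.918286 -0.081714 = +0.836572
|D^1_{0,0}|² = |d^1_{0,0}(β)|² = (+0.836572)² = 0.699853 (the z-rotation phases have unit modulus)

P=0.6999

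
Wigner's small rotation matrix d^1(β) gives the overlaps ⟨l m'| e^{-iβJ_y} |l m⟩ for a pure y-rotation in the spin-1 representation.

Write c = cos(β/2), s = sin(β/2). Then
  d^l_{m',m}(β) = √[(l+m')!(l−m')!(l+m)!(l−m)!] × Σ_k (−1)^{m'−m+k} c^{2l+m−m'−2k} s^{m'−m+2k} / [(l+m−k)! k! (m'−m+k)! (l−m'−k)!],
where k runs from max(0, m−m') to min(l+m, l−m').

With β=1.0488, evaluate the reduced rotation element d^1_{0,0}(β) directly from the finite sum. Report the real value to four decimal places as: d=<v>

d=0.4986

d^1_{0,0}(β=1.0488) via Wigner's sum:
c=cos(1.0488/2)=0.865625, s=sin(1.0488/2)=0.500694; N=√[1·1·1·1]=1.000000
Admissible k: 0..1 (factorial args all ≥0)
  k=0: (−1)^0·1.0000/(1)·0.8656^2·0.5007^0 = +0.749306
  k=1: (−1)^1·1.0000/(1)·0.8656^0·0.5007^2 = -0.250694
d^1_{0,0}(1.0488) = +0.749306 -0.250694 = +0.498612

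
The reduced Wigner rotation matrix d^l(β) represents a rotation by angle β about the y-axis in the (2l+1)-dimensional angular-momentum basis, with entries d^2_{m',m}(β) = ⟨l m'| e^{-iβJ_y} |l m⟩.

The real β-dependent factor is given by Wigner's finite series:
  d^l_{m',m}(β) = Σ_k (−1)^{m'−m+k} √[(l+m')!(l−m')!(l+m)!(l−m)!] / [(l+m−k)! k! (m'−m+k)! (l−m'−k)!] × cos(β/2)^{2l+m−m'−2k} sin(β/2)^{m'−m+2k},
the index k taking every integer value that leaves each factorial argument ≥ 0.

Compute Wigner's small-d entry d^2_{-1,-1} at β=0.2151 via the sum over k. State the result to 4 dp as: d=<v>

d^2_{-1,-1}(β=0.2151) via Wigner's sum:
Half-angle: c=0.994222, s=0.107343. N=√(1·6·1·6)=6.000000
k∈{0,1} keeps every argument non-negative
  k=0: (−1)^0·6.0000/(6)·0.9942^4·0.1073^0 = +0.977088
  k=1: (−1)^1·6.0000/(2)·0.9942^2·0.1073^2 = -0.034169
d^2_{-1,-1}(0.2151) = +0.977088 -0.034169 = +0.942919

d=0.9429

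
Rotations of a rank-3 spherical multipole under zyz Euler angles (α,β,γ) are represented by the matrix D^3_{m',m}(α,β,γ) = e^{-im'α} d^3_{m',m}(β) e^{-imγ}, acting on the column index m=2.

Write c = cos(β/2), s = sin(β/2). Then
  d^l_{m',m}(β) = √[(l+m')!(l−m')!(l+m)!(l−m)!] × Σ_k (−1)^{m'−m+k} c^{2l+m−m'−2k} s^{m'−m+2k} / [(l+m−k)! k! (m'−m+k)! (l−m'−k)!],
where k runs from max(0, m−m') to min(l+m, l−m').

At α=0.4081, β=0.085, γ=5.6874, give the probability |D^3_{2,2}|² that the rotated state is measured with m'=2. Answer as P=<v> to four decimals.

P=0.9714

Split into d^3_{2,2}(β=0.085) × two z-phases.
Half-angle: c=0.999097, s=0.042487. N=√(120·1·120·1)=120.000000
k∈{0,1} keeps every argument non-negative
  k=0: (−1)^0·120.0000/(120)·0.9991^6·0.0425^0 = +0.994594
  k=1: (−1)^1·120.0000/(24)·0.9991^4·0.0425^2 = -0.008993
d^3_{2,2}(0.085) = +0.994594 -0.008993 = +0.985601
|D^3_{2,2}|² = |d^3_{2,2}(β)|² = (+0.985601)² = 0.971409 (the z-rotation phases have unit modulus)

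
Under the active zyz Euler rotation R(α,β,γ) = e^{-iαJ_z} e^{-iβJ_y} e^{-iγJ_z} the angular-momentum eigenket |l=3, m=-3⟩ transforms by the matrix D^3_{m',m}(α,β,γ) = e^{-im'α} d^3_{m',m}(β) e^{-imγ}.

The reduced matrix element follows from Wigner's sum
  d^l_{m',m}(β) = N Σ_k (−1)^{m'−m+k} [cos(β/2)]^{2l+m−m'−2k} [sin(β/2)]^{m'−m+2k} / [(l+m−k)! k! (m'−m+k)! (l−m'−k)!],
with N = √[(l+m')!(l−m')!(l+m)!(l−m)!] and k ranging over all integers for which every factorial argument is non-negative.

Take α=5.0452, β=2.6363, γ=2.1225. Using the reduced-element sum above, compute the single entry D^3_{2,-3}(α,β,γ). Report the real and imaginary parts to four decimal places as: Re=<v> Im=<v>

Split into d^3_{2,-3}(β=2.6363) × two z-phases.
With c≡cos(β/2)=0.249967 and s≡sin(β/2)=0.968254, N=[120·1·1·720]^{1/2}=293.938769
k∈{0} keeps every argument non-negative
  k=0: (−1)^5·293.9388/(120)·0.2500^1·0.9683^5 = -0.521082
d^3_{2,-3}(2.6363) = -0.521082
D = (-0.786533+0.617549i)·(-0.521082)·(+0.996448+0.084215i) = +0.435492-0.286135i

Re=0.4355 Im=-0.2861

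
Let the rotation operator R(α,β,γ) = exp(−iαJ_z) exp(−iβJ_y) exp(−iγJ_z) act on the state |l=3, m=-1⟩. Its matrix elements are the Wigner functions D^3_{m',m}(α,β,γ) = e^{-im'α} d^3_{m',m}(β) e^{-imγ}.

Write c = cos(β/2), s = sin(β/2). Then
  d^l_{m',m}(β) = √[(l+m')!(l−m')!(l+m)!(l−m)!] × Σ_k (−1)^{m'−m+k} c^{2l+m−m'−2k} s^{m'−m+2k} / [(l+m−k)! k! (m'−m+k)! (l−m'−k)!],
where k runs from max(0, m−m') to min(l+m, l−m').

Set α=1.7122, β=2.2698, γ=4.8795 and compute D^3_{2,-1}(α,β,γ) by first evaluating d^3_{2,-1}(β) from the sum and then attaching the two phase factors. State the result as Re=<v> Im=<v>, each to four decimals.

Re=0.0534 Im=0.4596

First d^3_{2,-1}(β=2.2698), then the phase factors e^{-i(2)α} and e^{-i(-1)γ}:
With c≡cos(β/2)=0.422223 and s≡sin(β/2)=0.906492, N=[120·1·2·24]^{1/2}=75.894664
k: max(0,(-1)−(2))=0 … min(3+(-1),3−(2))=1
  k=0: (−1)^3·75.8947/(12)·0.4222^3·0.9065^3 = -0.354607
  k=1: (−1)^4·75.8947/(24)·0.4222^1·0.9065^5 = +0.817263
d^3_{2,-1}(2.2698) = -0.354607 +0.817263 = +0.462655
D = (-0.960276+0.279053i)·(+0.462655)·(+0.166334-0.986069i) = +0.053408+0.459562i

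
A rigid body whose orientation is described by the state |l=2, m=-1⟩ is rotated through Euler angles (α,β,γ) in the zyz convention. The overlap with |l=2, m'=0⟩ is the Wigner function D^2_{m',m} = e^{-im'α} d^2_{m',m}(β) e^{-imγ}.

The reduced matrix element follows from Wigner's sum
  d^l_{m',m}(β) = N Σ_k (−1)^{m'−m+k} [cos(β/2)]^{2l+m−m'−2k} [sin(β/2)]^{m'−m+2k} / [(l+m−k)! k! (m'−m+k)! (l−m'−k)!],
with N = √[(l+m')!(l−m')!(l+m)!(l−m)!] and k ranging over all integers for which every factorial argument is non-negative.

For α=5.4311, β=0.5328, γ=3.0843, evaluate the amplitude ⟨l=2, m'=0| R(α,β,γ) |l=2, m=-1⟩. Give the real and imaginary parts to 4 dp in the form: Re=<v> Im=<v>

Re=0.5350 Im=-0.0307

First d^2_{0,-1}(β=0.5328), then the phase factors e^{-i(0)α} and e^{-i(-1)γ}:
Half-angle: c=0.964725, s=0.263260. N=√(2·2·1·6)=4.898979
k: max(0,(-1)−(0))=0 … min(2+(-1),2−(0))=1
  k=0: (−1)^1·4.8990/(2)·0.9647^3·0.2633^1 = -0.578990
  k=1: (−1)^2·4.8990/(2)·0.9647^1·0.2633^3 = +0.043116
d^2_{0,-1}(0.5328) = -0.578990 +0.043116 = -0.535875
D = (+1.000000+0.000000i)·(-0.535875)·(-0.998359+0.057261i) = +0.534995-0.030685i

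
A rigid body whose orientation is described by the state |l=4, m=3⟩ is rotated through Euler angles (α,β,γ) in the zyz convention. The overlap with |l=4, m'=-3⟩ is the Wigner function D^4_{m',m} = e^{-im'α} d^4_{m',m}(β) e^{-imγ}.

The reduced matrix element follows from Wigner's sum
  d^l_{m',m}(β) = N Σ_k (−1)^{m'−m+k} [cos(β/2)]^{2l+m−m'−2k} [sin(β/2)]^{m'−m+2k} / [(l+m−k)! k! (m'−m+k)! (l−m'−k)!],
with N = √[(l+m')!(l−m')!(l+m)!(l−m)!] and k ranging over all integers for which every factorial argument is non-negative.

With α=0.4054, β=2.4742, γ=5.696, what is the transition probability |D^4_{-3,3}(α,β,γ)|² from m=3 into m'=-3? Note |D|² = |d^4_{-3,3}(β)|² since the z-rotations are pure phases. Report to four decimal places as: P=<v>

Split into d^4_{-3,3}(β=2.4742) × two z-phases.
With c≡cos(β/2)=0.327538 and s≡sin(β/2)=0.944838, N=[1·5040·5040·1]^{1/2}=5040.000000
Admissible k: 6..7 (factorial args all ≥0)
  k=6: (−1)^0·5040.0000/(720)·0.3275^2·0.9448^6 = +0.534275
  k=7: (−1)^1·5040.0000/(5040)·0.3275^0·0.9448^8 = -0.635125
d^4_{-3,3}(2.4742) = +0.534275 -0.635125 = -0.100850
|D^4_{-3,3}|² = |d^4_{-3,3}(β)|² = (-0.100850)² = 0.010171 (the z-rotation phases have unit modulus)

P=0.0102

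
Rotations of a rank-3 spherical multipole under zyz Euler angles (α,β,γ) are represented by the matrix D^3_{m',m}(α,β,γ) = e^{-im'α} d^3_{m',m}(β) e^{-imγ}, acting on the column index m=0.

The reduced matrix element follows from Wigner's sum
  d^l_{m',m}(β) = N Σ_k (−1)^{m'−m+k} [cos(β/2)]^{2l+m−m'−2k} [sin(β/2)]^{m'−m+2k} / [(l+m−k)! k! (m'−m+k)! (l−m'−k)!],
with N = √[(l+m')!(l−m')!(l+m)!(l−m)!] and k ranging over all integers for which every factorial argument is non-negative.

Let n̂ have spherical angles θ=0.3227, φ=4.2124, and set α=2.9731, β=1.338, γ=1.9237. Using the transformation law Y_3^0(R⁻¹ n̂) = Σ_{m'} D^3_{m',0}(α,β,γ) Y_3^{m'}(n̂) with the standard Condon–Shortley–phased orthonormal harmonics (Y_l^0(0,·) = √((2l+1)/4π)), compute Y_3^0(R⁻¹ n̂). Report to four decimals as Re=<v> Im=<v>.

Need the full column D^3_{m',0} for m'=−3..3 at α=2.9731, β=1.338, γ=1.9237.
cos(β/2)=0.784442, sin(β/2)=0.620202
d^3_{-3,0}: single k=3 term ⇒ +0.514988;  D = -0.450585+0.249370i
d^3_{-2,0}: k∈[2..3] ⇒ +0.797757 -0.498672 = +0.299085;  D = +0.282263-0.098891i
d^3_{-1,0}: k∈[1..3] ⇒ +0.638159 -1.196724 +0.249354 = -0.309211;  D = +0.304832-0.051854i
d^3_{0,0}: k∈[0..3] ⇒ +0.233005 -1.310849 +0.819401 -0.056911 = -0.315353;  D = -0.315353+0.000000i
d^3_{1,0}: k∈[0..2] ⇒ -0.638159 +1.196724 -0.249354 = +0.309211;  D = -0.304832-0.051854i
d^3_{2,0}: k∈[0..1] ⇒ +0.797757 -0.498672 = +0.299085;  D = +0.282263+0.098891i
d^3_{3,0}: single k=0 term ⇒ -0.514988;  D = +0.450585+0.249370i
Y_3^{m'}(θ=0.3227,φ=4.2124) and Σ D·Y over m':
  (-0.4506+0.2494i)·(+0.0133-0.0009i)  (+0.2823-0.0989i)·(-0.0527-0.0820i)  (+0.3048-0.0519i)·(-0.1718+0.3145i)  (-0.3154+0.0000i)·(+0.5299+0.0000i)  (-0.3048-0.0519i)·(+0.1718+0.3145i)  (+0.2823+0.0989i)·(-0.0527+0.0820i)  (+0.4506+0.2494i)·(-0.0133-0.0009i)
Y_3^0(R⁻¹ n̂) = -0.296680+0.000000i

Re=-0.2967 Im=0.0000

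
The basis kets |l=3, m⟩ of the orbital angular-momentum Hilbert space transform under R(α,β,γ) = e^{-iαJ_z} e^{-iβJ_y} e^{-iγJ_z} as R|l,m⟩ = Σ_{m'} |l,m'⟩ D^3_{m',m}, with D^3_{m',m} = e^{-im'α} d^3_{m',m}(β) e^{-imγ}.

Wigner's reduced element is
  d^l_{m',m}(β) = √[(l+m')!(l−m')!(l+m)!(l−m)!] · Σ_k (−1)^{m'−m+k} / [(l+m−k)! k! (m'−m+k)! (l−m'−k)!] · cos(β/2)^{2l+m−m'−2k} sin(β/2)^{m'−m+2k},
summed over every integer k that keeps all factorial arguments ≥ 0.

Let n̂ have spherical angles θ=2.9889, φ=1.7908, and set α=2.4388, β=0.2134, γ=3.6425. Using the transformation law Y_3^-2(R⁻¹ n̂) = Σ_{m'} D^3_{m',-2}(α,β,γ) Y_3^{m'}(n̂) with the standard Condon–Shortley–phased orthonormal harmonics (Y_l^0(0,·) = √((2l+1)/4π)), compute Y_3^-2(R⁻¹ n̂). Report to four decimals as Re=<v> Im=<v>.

Need the full column D^3_{m',-2} for m'=−3..3 at α=2.4388, β=0.2134, γ=3.6425.
cos(β/2)=0.994313, sin(β/2)=0.106498
d^3_{-3,-2}: single k=1 term ⇒ +0.253531;  D = -0.113515+0.226699i
d^3_{-2,-2}: k∈[0..1] ⇒ +0.966359 -0.055430 = +0.910930;  D = +0.837678-0.357894i
d^3_{-1,-2}: k∈[0..1] ⇒ -0.327307 +0.007510 = -0.319798;  D = +0.305607+0.094208i
d^3_{0,-2}: k∈[0..1] ⇒ +0.060720 -0.000697 = +0.060024;  D = +0.032339+0.050567i
d^3_{1,-2}: k∈[0..1] ⇒ -0.007510 +0.000043 = -0.007467;  D = -0.000996+0.007400i
d^3_{2,-2}: k∈[0..1] ⇒ +0.000636 -0.000001 = +0.000634;  D = -0.000471+0.000425i
d^3_{3,-2}: single k=0 term ⇒ -0.000033;  D = -0.000033+0.000001i
Y_3^{m'}(θ=2.9889,φ=1.7908) and Σ D·Y over m':
  (-0.1135+0.2267i)·(+0.0009+0.0012i)  (+0.8377-0.3579i)·(+0.0211-0.0100i)  (+0.3056+0.0942i)·(-0.0417-0.1863i)  (+0.0323+0.0506i)·(-0.6950+0.0000i)  (-0.0010+0.0074i)·(+0.0417-0.1863i)  (-0.0005+0.0004i)·(+0.0211+0.0100i)  (-0.0000+0.0000i)·(-0.0009+0.0012i)
Y_3^-2(R⁻¹ n̂) = -0.002550-0.111349i

Re=-0.0025 Im=-0.1113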